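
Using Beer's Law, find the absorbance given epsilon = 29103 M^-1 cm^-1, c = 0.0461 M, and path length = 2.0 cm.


A = epsilon * c * l
A = 29103 * 0.0461 * 2.0
A = 2683.2966

2683.2966


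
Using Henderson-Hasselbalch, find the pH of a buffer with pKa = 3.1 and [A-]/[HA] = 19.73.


pH = pKa + log10([A-]/[HA])
pH = 3.1 + log10(19.73)
pH = 4.3951

4.3951


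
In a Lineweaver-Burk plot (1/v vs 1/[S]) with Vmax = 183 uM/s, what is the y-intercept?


y-intercept = 1/Vmax
= 1/183
= 0.0055 s/uM

0.0055 s/uM


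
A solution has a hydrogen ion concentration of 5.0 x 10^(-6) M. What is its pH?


pH = -log10([H+])
pH = -log10(5.0 x 10^(-6))
pH = 5.301

5.301


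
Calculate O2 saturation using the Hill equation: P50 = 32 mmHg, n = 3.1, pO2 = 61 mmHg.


Y = pO2^n / (P50^n + pO2^n)
Y = 61^3.1 / (32^3.1 + 61^3.1)
Y = 88.08%

88.08%


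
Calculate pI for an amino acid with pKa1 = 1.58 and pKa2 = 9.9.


pI = (pKa1 + pKa2) / 2
pI = (1.58 + 9.9) / 2
pI = 5.74

5.74


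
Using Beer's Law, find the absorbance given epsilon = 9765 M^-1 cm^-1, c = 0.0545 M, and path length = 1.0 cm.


A = epsilon * c * l
A = 9765 * 0.0545 * 1.0
A = 532.1925

532.1925


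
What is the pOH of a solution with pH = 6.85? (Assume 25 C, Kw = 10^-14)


pOH = 14 - pH
pOH = 14 - 6.85
pOH = 7.15

7.15


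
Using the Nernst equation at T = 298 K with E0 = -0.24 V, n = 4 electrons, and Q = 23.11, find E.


E = E0 - (RT/nF) * ln(Q)
E = -0.24 - (8.314 * 298 / (4 * 96485)) * ln(23.11)
E = -0.2602 V

-0.2602 V


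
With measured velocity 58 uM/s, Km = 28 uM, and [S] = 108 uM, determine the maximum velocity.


Vmax = v * (Km + [S]) / [S]
Vmax = 58 * (28 + 108) / 108
Vmax = 73.037 uM/s

73.037 uM/s


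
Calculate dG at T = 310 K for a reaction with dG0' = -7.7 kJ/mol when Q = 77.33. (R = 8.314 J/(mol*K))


dG = dG0' + RT * ln(Q) / 1000
dG = -7.7 + 8.314 * 310 * ln(77.33) / 1000
dG = 3.5065 kJ/mol

3.5065 kJ/mol


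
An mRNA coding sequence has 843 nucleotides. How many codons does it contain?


codons = nucleotides / 3
codons = 843 / 3 = 281

281


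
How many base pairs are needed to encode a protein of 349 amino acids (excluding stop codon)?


Each amino acid = 1 codon = 3 bp
bp = 349 * 3 = 1047 bp

1047 bp


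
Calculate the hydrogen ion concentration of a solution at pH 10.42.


[H+] = 10^(-pH)
[H+] = 10^(-10.42)
[H+] = 3.802e-11 M

3.802e-11 M


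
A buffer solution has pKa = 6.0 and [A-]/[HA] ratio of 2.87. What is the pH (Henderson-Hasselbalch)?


pH = pKa + log10([A-]/[HA])
pH = 6.0 + log10(2.87)
pH = 6.4579

6.4579


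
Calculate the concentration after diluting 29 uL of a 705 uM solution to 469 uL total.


C2 = C1 * V1 / V2
C2 = 705 * 29 / 469
C2 = 43.5928 uM

43.5928 uM


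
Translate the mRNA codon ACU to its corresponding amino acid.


Standard genetic code lookup.
Codon ACU -> Thr

Thr


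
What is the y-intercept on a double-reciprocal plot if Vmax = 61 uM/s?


y-intercept = 1/Vmax
= 1/61
= 0.0164 s/uM

0.0164 s/uM


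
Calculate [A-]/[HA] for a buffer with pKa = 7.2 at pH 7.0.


[A-]/[HA] = 10^(pH - pKa)
= 10^(7.0 - 7.2)
= 0.631

0.631


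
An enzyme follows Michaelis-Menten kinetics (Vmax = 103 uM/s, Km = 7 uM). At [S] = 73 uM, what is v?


v = Vmax * [S] / (Km + [S])
v = 103 * 73 / (7 + 73)
v = 93.9875 uM/s

93.9875 uM/s


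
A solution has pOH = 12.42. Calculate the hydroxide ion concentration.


[OH-] = 10^(-pOH)
[OH-] = 10^(-12.42)
[OH-] = 3.802e-13 M

3.802e-13 M


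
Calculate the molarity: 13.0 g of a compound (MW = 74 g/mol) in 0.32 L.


C = (mass / MW) / volume
C = (13.0 / 74) / 0.32
C = 0.549 M

0.549 M


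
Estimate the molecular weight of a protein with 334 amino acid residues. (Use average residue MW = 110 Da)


MW = n_residues * 110 Da
MW = 334 * 110
MW = 36740 Da

36740 Da


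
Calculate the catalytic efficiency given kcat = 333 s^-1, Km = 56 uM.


Catalytic efficiency = kcat / Km
= 333 / 56
= 5.9464 uM^-1*s^-1

5.9464 uM^-1*s^-1


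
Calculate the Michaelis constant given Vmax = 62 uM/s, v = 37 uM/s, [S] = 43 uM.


Km = [S] * (Vmax - v) / v
Km = 43 * (62 - 37) / 37
Km = 29.0541 uM

29.0541 uM


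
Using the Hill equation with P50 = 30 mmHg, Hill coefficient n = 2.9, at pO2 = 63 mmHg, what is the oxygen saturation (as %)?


Y = pO2^n / (P50^n + pO2^n)
Y = 63^2.9 / (30^2.9 + 63^2.9)
Y = 89.58%

89.58%


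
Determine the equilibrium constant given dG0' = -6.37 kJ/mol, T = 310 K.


Keq = exp(-dG0 * 1000 / (R * T))
Keq = exp(-(-6.37) * 1000 / (8.314 * 310))
Keq = 11.8407

11.8407


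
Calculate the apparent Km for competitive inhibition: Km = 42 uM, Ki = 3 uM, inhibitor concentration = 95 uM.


Km_app = Km * (1 + [I]/Ki)
Km_app = 42 * (1 + 95/3)
Km_app = 1372.0 uM

1372.0 uM


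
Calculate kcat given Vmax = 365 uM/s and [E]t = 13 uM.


kcat = Vmax / [E]t
kcat = 365 / 13
kcat = 28.0769 s^-1

28.0769 s^-1


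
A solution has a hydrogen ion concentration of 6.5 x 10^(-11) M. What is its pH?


pH = -log10([H+])
pH = -log10(6.5 x 10^(-11))
pH = 10.1871

10.1871


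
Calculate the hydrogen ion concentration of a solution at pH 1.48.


[H+] = 10^(-pH)
[H+] = 10^(-1.48)
[H+] = 0.0331 M

0.0331 M


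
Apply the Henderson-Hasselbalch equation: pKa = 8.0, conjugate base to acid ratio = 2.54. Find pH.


pH = pKa + log10([A-]/[HA])
pH = 8.0 + log10(2.54)
pH = 8.4048

8.4048


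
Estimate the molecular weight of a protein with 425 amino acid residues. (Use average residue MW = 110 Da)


MW = n_residues * 110 Da
MW = 425 * 110
MW = 46750 Da

46750 Da


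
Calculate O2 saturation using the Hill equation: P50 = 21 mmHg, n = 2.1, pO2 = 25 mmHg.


Y = pO2^n / (P50^n + pO2^n)
Y = 25^2.1 / (21^2.1 + 25^2.1)
Y = 59.05%

59.05%


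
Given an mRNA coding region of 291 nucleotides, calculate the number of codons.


codons = nucleotides / 3
codons = 291 / 3 = 97

97


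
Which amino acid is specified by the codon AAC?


Standard genetic code lookup.
Codon AAC -> Asn

Asn


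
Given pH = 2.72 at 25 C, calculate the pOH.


pOH = 14 - pH
pOH = 14 - 2.72
pOH = 11.28

11.28


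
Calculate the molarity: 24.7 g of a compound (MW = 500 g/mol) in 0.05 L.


C = (mass / MW) / volume
C = (24.7 / 500) / 0.05
C = 0.988 M

0.988 M


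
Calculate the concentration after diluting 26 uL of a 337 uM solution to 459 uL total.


C2 = C1 * V1 / V2
C2 = 337 * 26 / 459
C2 = 19.0893 uM

19.0893 uM


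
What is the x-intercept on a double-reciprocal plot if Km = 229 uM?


x-intercept = -1/Km
= -1/229
= -0.0044 1/uM

-0.0044 1/uM


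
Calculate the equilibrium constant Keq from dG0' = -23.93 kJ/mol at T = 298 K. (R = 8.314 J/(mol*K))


Keq = exp(-dG0 * 1000 / (R * T))
Keq = exp(-(-23.93) * 1000 / (8.314 * 298))
Keq = 15656.6289

15656.6289


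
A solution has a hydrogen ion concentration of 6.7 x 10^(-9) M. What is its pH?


pH = -log10([H+])
pH = -log10(6.7 x 10^(-9))
pH = 8.1739

8.1739


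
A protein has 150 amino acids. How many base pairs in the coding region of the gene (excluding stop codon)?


Each amino acid = 1 codon = 3 bp
bp = 150 * 3 = 450 bp

450 bp


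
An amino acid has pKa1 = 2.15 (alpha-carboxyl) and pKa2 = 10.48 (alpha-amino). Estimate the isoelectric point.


pI = (pKa1 + pKa2) / 2
pI = (2.15 + 10.48) / 2
pI = 6.315

6.315


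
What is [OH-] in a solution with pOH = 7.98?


[OH-] = 10^(-pOH)
[OH-] = 10^(-7.98)
[OH-] = 1.047e-08 M

1.047e-08 M


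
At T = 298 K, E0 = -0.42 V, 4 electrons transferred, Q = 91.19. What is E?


E = E0 - (RT/nF) * ln(Q)
E = -0.42 - (8.314 * 298 / (4 * 96485)) * ln(91.19)
E = -0.449 V

-0.449 V


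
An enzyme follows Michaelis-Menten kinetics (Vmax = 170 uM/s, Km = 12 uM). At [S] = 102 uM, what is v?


v = Vmax * [S] / (Km + [S])
v = 170 * 102 / (12 + 102)
v = 152.1053 uM/s

152.1053 uM/s


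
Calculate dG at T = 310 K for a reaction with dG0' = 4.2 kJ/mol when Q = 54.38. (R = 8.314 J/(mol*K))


dG = dG0' + RT * ln(Q) / 1000
dG = 4.2 + 8.314 * 310 * ln(54.38) / 1000
dG = 14.499 kJ/mol

14.499 kJ/mol


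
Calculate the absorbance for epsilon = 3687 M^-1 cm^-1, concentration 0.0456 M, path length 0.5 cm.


A = epsilon * c * l
A = 3687 * 0.0456 * 0.5
A = 84.0636

84.0636


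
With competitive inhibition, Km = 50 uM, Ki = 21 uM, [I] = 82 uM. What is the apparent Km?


Km_app = Km * (1 + [I]/Ki)
Km_app = 50 * (1 + 82/21)
Km_app = 245.2381 uM

245.2381 uM


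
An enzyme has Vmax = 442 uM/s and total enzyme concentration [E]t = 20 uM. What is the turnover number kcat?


kcat = Vmax / [E]t
kcat = 442 / 20
kcat = 22.1 s^-1

22.1 s^-1


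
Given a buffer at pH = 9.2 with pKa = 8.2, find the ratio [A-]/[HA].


[A-]/[HA] = 10^(pH - pKa)
= 10^(9.2 - 8.2)
= 10.0

10.0


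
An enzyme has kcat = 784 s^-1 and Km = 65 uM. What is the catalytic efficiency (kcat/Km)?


Catalytic efficiency = kcat / Km
= 784 / 65
= 12.0615 uM^-1*s^-1

12.0615 uM^-1*s^-1


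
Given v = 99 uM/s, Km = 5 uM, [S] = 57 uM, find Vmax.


Vmax = v * (Km + [S]) / [S]
Vmax = 99 * (5 + 57) / 57
Vmax = 107.6842 uM/s

107.6842 uM/s


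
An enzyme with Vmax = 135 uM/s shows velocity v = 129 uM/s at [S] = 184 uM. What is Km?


Km = [S] * (Vmax - v) / v
Km = 184 * (135 - 129) / 129
Km = 8.5581 uM

8.5581 uM


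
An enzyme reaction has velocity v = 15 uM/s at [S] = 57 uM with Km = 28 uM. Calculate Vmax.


Vmax = v * (Km + [S]) / [S]
Vmax = 15 * (28 + 57) / 57
Vmax = 22.3684 uM/s

22.3684 uM/s


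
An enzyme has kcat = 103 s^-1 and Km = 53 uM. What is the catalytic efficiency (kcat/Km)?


Catalytic efficiency = kcat / Km
= 103 / 53
= 1.9434 uM^-1*s^-1

1.9434 uM^-1*s^-1


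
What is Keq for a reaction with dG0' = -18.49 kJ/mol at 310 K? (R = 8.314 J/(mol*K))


Keq = exp(-dG0 * 1000 / (R * T))
Keq = exp(-(-18.49) * 1000 / (8.314 * 310))
Keq = 1305.1369

1305.1369


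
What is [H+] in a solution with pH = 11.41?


[H+] = 10^(-pH)
[H+] = 10^(-11.41)
[H+] = 3.890e-12 M

3.890e-12 M


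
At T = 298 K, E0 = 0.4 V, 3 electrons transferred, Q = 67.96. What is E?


E = E0 - (RT/nF) * ln(Q)
E = 0.4 - (8.314 * 298 / (3 * 96485)) * ln(67.96)
E = 0.3639 V

0.3639 V


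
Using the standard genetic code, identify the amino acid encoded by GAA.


Standard genetic code lookup.
Codon GAA -> Glu

Glu


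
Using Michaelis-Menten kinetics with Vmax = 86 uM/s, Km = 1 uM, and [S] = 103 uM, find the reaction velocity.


v = Vmax * [S] / (Km + [S])
v = 86 * 103 / (1 + 103)
v = 85.1731 uM/s

85.1731 uM/s


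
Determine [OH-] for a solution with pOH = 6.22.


[OH-] = 10^(-pOH)
[OH-] = 10^(-6.22)
[OH-] = 6.026e-07 M

6.026e-07 M


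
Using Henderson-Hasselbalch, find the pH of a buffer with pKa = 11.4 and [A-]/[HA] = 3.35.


pH = pKa + log10([A-]/[HA])
pH = 11.4 + log10(3.35)
pH = 11.925

11.925


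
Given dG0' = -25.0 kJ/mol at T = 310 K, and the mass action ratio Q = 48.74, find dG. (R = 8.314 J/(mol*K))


dG = dG0' + RT * ln(Q) / 1000
dG = -25.0 + 8.314 * 310 * ln(48.74) / 1000
dG = -14.9832 kJ/mol

-14.9832 kJ/mol


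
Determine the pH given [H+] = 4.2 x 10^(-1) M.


pH = -log10([H+])
pH = -log10(4.2 x 10^(-1))
pH = 0.3768

0.3768


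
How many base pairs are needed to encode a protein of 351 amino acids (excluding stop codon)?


Each amino acid = 1 codon = 3 bp
bp = 351 * 3 = 1053 bp

1053 bp


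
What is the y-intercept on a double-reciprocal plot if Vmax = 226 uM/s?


y-intercept = 1/Vmax
= 1/226
= 0.0044 s/uM

0.0044 s/uM


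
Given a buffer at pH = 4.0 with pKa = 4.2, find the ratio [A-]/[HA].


[A-]/[HA] = 10^(pH - pKa)
= 10^(4.0 - 4.2)
= 0.631

0.631


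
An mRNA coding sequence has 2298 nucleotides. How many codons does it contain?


codons = nucleotides / 3
codons = 2298 / 3 = 766

766


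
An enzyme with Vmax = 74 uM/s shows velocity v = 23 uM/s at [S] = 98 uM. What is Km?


Km = [S] * (Vmax - v) / v
Km = 98 * (74 - 23) / 23
Km = 217.3043 uM

217.3043 uM


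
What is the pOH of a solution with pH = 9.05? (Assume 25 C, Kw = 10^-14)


pOH = 14 - pH
pOH = 14 - 9.05
pOH = 4.95

4.95


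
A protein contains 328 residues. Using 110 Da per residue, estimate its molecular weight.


MW = n_residues * 110 Da
MW = 328 * 110
MW = 36080 Da

36080 Da


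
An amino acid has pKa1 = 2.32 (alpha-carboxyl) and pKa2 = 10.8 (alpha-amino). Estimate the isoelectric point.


pI = (pKa1 + pKa2) / 2
pI = (2.32 + 10.8) / 2
pI = 6.56

6.56


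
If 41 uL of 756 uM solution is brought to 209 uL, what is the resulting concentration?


C2 = C1 * V1 / V2
C2 = 756 * 41 / 209
C2 = 148.3062 uM

148.3062 uM


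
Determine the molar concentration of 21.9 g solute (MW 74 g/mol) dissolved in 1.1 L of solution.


C = (mass / MW) / volume
C = (21.9 / 74) / 1.1
C = 0.269 M

0.269 M


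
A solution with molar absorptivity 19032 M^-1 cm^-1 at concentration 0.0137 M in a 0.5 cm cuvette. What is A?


A = epsilon * c * l
A = 19032 * 0.0137 * 0.5
A = 130.3692

130.3692


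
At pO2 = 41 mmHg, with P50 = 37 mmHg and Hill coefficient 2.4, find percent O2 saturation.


Y = pO2^n / (P50^n + pO2^n)
Y = 41^2.4 / (37^2.4 + 41^2.4)
Y = 56.13%

56.13%


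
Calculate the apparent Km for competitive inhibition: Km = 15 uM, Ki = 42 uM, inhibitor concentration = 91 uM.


Km_app = Km * (1 + [I]/Ki)
Km_app = 15 * (1 + 91/42)
Km_app = 47.5 uM

47.5 uM


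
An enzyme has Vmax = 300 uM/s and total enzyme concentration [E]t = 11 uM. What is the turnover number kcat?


kcat = Vmax / [E]t
kcat = 300 / 11
kcat = 27.2727 s^-1

27.2727 s^-1


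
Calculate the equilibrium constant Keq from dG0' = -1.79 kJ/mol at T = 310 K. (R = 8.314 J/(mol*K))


Keq = exp(-dG0 * 1000 / (R * T))
Keq = exp(-(-1.79) * 1000 / (8.314 * 310))
Keq = 2.0027

2.0027


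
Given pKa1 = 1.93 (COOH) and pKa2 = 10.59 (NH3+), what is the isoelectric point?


pI = (pKa1 + pKa2) / 2
pI = (1.93 + 10.59) / 2
pI = 6.26

6.26


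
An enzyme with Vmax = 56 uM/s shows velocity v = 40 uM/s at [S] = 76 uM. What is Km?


Km = [S] * (Vmax - v) / v
Km = 76 * (56 - 40) / 40
Km = 30.4 uM

30.4 uM


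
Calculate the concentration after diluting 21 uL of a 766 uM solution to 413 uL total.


C2 = C1 * V1 / V2
C2 = 766 * 21 / 413
C2 = 38.9492 uM

38.9492 uM


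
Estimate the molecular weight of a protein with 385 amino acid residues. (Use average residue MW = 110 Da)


MW = n_residues * 110 Da
MW = 385 * 110
MW = 42350 Da

42350 Da


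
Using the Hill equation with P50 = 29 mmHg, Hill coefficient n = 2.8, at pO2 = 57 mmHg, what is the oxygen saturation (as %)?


Y = pO2^n / (P50^n + pO2^n)
Y = 57^2.8 / (29^2.8 + 57^2.8)
Y = 86.9%

86.9%


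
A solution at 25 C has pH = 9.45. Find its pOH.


pOH = 14 - pH
pOH = 14 - 9.45
pOH = 4.55

4.55


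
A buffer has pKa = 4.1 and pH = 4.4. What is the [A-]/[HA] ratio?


[A-]/[HA] = 10^(pH - pKa)
= 10^(4.4 - 4.1)
= 1.9953

1.9953


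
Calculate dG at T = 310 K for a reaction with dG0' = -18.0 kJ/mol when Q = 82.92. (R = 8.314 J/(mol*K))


dG = dG0' + RT * ln(Q) / 1000
dG = -18.0 + 8.314 * 310 * ln(82.92) / 1000
dG = -6.6136 kJ/mol

-6.6136 kJ/mol


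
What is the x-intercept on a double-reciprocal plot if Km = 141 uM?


x-intercept = -1/Km
= -1/141
= -0.0071 1/uM

-0.0071 1/uM


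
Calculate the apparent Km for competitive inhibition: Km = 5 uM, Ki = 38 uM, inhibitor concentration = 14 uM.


Km_app = Km * (1 + [I]/Ki)
Km_app = 5 * (1 + 14/38)
Km_app = 6.8421 uM

6.8421 uM


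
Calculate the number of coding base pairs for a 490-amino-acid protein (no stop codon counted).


Each amino acid = 1 codon = 3 bp
bp = 490 * 3 = 1470 bp

1470 bp


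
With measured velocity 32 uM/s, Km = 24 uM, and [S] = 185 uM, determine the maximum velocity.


Vmax = v * (Km + [S]) / [S]
Vmax = 32 * (24 + 185) / 185
Vmax = 36.1514 uM/s

36.1514 uM/s


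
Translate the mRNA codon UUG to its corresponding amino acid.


Standard genetic code lookup.
Codon UUG -> Leu

Leu


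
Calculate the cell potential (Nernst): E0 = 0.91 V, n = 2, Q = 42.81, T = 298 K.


E = E0 - (RT/nF) * ln(Q)
E = 0.91 - (8.314 * 298 / (2 * 96485)) * ln(42.81)
E = 0.8618 V

0.8618 V


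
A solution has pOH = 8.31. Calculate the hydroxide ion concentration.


[OH-] = 10^(-pOH)
[OH-] = 10^(-8.31)
[OH-] = 4.898e-09 M

4.898e-09 M


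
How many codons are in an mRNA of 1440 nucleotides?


codons = nucleotides / 3
codons = 1440 / 3 = 480

480


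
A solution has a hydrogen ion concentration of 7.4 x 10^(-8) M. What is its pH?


pH = -log10([H+])
pH = -log10(7.4 x 10^(-8))
pH = 7.1308

7.1308


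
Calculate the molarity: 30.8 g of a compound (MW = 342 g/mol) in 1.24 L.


C = (mass / MW) / volume
C = (30.8 / 342) / 1.24
C = 0.0726 M

0.0726 M


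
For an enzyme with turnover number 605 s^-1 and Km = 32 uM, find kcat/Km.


Catalytic efficiency = kcat / Km
= 605 / 32
= 18.9062 uM^-1*s^-1

18.9062 uM^-1*s^-1


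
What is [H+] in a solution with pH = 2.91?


[H+] = 10^(-pH)
[H+] = 10^(-2.91)
[H+] = 0.0012 M

0.0012 M


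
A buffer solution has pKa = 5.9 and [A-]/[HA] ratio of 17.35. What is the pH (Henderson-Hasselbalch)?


pH = pKa + log10([A-]/[HA])
pH = 5.9 + log10(17.35)
pH = 7.1393

7.1393


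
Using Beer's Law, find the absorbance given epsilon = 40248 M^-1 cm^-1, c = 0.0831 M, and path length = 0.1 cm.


A = epsilon * c * l
A = 40248 * 0.0831 * 0.1
A = 334.4609

334.4609


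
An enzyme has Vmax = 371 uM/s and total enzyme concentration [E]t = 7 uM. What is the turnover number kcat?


kcat = Vmax / [E]t
kcat = 371 / 7
kcat = 53.0 s^-1

53.0 s^-1


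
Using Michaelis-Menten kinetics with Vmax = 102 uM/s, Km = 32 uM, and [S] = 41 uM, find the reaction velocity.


v = Vmax * [S] / (Km + [S])
v = 102 * 41 / (32 + 41)
v = 57.2877 uM/s

57.2877 uM/s


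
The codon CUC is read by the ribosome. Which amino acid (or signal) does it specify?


Standard genetic code lookup.
Codon CUC -> Leu

Leu


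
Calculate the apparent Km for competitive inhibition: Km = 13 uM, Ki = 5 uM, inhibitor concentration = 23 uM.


Km_app = Km * (1 + [I]/Ki)
Km_app = 13 * (1 + 23/5)
Km_app = 72.8 uM

72.8 uM


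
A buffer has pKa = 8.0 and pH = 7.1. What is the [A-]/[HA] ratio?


[A-]/[HA] = 10^(pH - pKa)
= 10^(7.1 - 8.0)
= 0.1259

0.1259


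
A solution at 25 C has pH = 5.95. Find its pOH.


pOH = 14 - pH
pOH = 14 - 5.95
pOH = 8.05

8.05


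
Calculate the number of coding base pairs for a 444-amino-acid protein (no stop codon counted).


Each amino acid = 1 codon = 3 bp
bp = 444 * 3 = 1332 bp

1332 bp


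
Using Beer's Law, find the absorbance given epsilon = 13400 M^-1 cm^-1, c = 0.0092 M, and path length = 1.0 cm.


A = epsilon * c * l
A = 13400 * 0.0092 * 1.0
A = 123.28

123.28


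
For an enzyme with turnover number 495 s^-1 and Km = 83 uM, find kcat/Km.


Catalytic efficiency = kcat / Km
= 495 / 83
= 5.9639 uM^-1*s^-1

5.9639 uM^-1*s^-1


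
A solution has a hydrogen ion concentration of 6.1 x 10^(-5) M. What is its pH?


pH = -log10([H+])
pH = -log10(6.1 x 10^(-5))
pH = 4.2147

4.2147


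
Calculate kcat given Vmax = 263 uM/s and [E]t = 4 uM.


kcat = Vmax / [E]t
kcat = 263 / 4
kcat = 65.75 s^-1

65.75 s^-1


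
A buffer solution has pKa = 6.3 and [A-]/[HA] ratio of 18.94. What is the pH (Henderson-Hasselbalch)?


pH = pKa + log10([A-]/[HA])
pH = 6.3 + log10(18.94)
pH = 7.5774

7.5774


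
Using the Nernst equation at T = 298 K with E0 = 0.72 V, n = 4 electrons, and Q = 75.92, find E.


E = E0 - (RT/nF) * ln(Q)
E = 0.72 - (8.314 * 298 / (4 * 96485)) * ln(75.92)
E = 0.6922 V

0.6922 V


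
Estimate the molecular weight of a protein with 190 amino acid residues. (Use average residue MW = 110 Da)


MW = n_residues * 110 Da
MW = 190 * 110
MW = 20900 Da

20900 Da


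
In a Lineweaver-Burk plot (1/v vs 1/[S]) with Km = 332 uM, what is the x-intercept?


x-intercept = -1/Km
= -1/332
= -0.003 1/uM

-0.003 1/uM


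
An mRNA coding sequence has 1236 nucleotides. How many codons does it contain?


codons = nucleotides / 3
codons = 1236 / 3 = 412

412


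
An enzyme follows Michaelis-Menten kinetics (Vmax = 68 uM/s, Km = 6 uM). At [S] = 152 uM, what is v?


v = Vmax * [S] / (Km + [S])
v = 68 * 152 / (6 + 152)
v = 65.4177 uM/s

65.4177 uM/s


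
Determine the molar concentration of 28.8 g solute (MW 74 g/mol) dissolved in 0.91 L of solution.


C = (mass / MW) / volume
C = (28.8 / 74) / 0.91
C = 0.4277 M

0.4277 M


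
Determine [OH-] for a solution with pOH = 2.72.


[OH-] = 10^(-pOH)
[OH-] = 10^(-2.72)
[OH-] = 0.0019 M

0.0019 M


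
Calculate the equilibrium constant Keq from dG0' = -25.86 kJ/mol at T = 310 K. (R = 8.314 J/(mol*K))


Keq = exp(-dG0 * 1000 / (R * T))
Keq = exp(-(-25.86) * 1000 / (8.314 * 310))
Keq = 22779.1411

22779.1411


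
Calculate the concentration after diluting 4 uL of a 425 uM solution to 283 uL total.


C2 = C1 * V1 / V2
C2 = 425 * 4 / 283
C2 = 6.0071 uM

6.0071 uM


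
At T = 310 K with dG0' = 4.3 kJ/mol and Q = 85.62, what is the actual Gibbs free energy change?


dG = dG0' + RT * ln(Q) / 1000
dG = 4.3 + 8.314 * 310 * ln(85.62) / 1000
dG = 15.769 kJ/mol

15.769 kJ/mol


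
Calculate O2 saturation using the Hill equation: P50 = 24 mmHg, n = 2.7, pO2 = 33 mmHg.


Y = pO2^n / (P50^n + pO2^n)
Y = 33^2.7 / (24^2.7 + 33^2.7)
Y = 70.26%

70.26%


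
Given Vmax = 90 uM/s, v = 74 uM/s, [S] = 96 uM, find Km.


Km = [S] * (Vmax - v) / v
Km = 96 * (90 - 74) / 74
Km = 20.7568 uM

20.7568 uM


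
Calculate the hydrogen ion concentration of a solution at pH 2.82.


[H+] = 10^(-pH)
[H+] = 10^(-2.82)
[H+] = 0.0015 M

0.0015 M


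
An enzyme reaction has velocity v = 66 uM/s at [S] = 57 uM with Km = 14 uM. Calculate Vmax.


Vmax = v * (Km + [S]) / [S]
Vmax = 66 * (14 + 57) / 57
Vmax = 82.2105 uM/s

82.2105 uM/s


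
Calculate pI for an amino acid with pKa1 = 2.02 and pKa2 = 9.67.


pI = (pKa1 + pKa2) / 2
pI = (2.02 + 9.67) / 2
pI = 5.845

5.845


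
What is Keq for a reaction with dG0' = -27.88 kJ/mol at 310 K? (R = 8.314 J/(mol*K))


Keq = exp(-dG0 * 1000 / (R * T))
Keq = exp(-(-27.88) * 1000 / (8.314 * 310))
Keq = 49878.9489

49878.9489


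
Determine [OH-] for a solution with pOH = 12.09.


[OH-] = 10^(-pOH)
[OH-] = 10^(-12.09)
[OH-] = 8.128e-13 M

8.128e-13 M


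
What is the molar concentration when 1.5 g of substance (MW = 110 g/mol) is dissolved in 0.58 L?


C = (mass / MW) / volume
C = (1.5 / 110) / 0.58
C = 0.0235 M

0.0235 M


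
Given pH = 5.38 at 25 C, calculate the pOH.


pOH = 14 - pH
pOH = 14 - 5.38
pOH = 8.62

8.62


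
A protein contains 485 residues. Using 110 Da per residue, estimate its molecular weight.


MW = n_residues * 110 Da
MW = 485 * 110
MW = 53350 Da

53350 Da


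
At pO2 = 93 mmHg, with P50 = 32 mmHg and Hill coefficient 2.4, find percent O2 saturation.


Y = pO2^n / (P50^n + pO2^n)
Y = 93^2.4 / (32^2.4 + 93^2.4)
Y = 92.83%

92.83%


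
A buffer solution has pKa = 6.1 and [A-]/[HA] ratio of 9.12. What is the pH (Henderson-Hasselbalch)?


pH = pKa + log10([A-]/[HA])
pH = 6.1 + log10(9.12)
pH = 7.06

7.06


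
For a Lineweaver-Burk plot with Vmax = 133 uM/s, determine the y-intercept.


y-intercept = 1/Vmax
= 1/133
= 0.0075 s/uM

0.0075 s/uM


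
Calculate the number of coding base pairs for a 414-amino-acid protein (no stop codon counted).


Each amino acid = 1 codon = 3 bp
bp = 414 * 3 = 1242 bp

1242 bp


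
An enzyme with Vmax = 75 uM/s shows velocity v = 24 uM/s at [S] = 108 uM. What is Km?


Km = [S] * (Vmax - v) / v
Km = 108 * (75 - 24) / 24
Km = 229.5 uM

229.5 uM


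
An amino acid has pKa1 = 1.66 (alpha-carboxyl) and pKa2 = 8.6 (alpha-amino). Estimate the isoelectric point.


pI = (pKa1 + pKa2) / 2
pI = (1.66 + 8.6) / 2
pI = 5.13

5.13


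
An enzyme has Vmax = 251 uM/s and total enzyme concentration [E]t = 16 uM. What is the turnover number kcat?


kcat = Vmax / [E]t
kcat = 251 / 16
kcat = 15.6875 s^-1

15.6875 s^-1


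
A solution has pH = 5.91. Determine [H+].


[H+] = 10^(-pH)
[H+] = 10^(-5.91)
[H+] = 1.230e-06 M

1.230e-06 M


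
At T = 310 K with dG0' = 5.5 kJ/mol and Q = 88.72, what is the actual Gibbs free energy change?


dG = dG0' + RT * ln(Q) / 1000
dG = 5.5 + 8.314 * 310 * ln(88.72) / 1000
dG = 17.0606 kJ/mol

17.0606 kJ/mol


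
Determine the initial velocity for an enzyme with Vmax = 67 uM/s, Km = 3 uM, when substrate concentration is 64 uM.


v = Vmax * [S] / (Km + [S])
v = 67 * 64 / (3 + 64)
v = 64.0 uM/s

64.0 uM/s


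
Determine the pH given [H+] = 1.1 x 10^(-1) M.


pH = -log10([H+])
pH = -log10(1.1 x 10^(-1))
pH = 0.9586

0.9586


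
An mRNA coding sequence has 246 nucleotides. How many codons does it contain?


codons = nucleotides / 3
codons = 246 / 3 = 82

82


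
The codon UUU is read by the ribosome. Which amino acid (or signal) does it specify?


Standard genetic code lookup.
Codon UUU -> Phe

Phe


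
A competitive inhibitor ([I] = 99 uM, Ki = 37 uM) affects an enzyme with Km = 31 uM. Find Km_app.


Km_app = Km * (1 + [I]/Ki)
Km_app = 31 * (1 + 99/37)
Km_app = 113.9459 uM

113.9459 uM


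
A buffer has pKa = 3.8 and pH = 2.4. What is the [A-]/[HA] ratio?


[A-]/[HA] = 10^(pH - pKa)
= 10^(2.4 - 3.8)
= 0.0398

0.0398


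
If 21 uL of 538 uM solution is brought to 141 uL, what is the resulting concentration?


C2 = C1 * V1 / V2
C2 = 538 * 21 / 141
C2 = 80.1277 uM

80.1277 uM


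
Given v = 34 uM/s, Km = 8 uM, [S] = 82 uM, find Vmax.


Vmax = v * (Km + [S]) / [S]
Vmax = 34 * (8 + 82) / 82
Vmax = 37.3171 uM/s

37.3171 uM/s


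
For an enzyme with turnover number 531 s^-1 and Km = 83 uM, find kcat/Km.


Catalytic efficiency = kcat / Km
= 531 / 83
= 6.3976 uM^-1*s^-1

6.3976 uM^-1*s^-1


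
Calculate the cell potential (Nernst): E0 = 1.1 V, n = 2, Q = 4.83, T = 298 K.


E = E0 - (RT/nF) * ln(Q)
E = 1.1 - (8.314 * 298 / (2 * 96485)) * ln(4.83)
E = 1.0798 V

1.0798 V


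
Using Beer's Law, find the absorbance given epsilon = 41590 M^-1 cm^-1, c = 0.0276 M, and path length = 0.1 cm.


A = epsilon * c * l
A = 41590 * 0.0276 * 0.1
A = 114.7884

114.7884


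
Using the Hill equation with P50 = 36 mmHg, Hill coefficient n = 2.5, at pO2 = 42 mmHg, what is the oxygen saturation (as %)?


Y = pO2^n / (P50^n + pO2^n)
Y = 42^2.5 / (36^2.5 + 42^2.5)
Y = 59.52%

59.52%


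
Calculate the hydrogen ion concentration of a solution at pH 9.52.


[H+] = 10^(-pH)
[H+] = 10^(-9.52)
[H+] = 3.020e-10 M

3.020e-10 M


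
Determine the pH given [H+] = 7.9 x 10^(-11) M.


pH = -log10([H+])
pH = -log10(7.9 x 10^(-11))
pH = 10.1024

10.1024


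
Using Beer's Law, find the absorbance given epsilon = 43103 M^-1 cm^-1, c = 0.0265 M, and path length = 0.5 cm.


A = epsilon * c * l
A = 43103 * 0.0265 * 0.5
A = 571.1147

571.1147


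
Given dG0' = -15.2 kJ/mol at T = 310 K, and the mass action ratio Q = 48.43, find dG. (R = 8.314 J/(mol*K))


dG = dG0' + RT * ln(Q) / 1000
dG = -15.2 + 8.314 * 310 * ln(48.43) / 1000
dG = -5.1996 kJ/mol

-5.1996 kJ/mol


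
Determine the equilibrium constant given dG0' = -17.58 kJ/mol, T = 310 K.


Keq = exp(-dG0 * 1000 / (R * T))
Keq = exp(-(-17.58) * 1000 / (8.314 * 310))
Keq = 916.8886

916.8886


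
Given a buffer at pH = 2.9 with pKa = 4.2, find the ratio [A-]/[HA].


[A-]/[HA] = 10^(pH - pKa)
= 10^(2.9 - 4.2)
= 0.0501

0.0501


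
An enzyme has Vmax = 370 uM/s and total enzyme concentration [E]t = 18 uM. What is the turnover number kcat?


kcat = Vmax / [E]t
kcat = 370 / 18
kcat = 20.5556 s^-1

20.5556 s^-1


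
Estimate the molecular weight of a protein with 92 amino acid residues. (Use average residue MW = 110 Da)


MW = n_residues * 110 Da
MW = 92 * 110
MW = 10120 Da

10120 Da


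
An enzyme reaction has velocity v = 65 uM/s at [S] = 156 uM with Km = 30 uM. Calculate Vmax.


Vmax = v * (Km + [S]) / [S]
Vmax = 65 * (30 + 156) / 156
Vmax = 77.5 uM/s

77.5 uM/s


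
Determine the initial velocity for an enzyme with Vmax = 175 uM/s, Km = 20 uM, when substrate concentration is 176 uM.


v = Vmax * [S] / (Km + [S])
v = 175 * 176 / (20 + 176)
v = 157.1429 uM/s

157.1429 uM/s


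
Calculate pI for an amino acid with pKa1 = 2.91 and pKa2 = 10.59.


pI = (pKa1 + pKa2) / 2
pI = (2.91 + 10.59) / 2
pI = 6.75

6.75


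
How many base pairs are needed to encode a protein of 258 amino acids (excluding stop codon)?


Each amino acid = 1 codon = 3 bp
bp = 258 * 3 = 774 bp

774 bp


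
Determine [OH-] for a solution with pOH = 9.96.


[OH-] = 10^(-pOH)
[OH-] = 10^(-9.96)
[OH-] = 1.096e-10 M

1.096e-10 M


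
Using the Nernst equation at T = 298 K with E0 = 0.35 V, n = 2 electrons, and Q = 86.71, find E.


E = E0 - (RT/nF) * ln(Q)
E = 0.35 - (8.314 * 298 / (2 * 96485)) * ln(86.71)
E = 0.2927 V

0.2927 V


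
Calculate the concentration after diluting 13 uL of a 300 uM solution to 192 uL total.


C2 = C1 * V1 / V2
C2 = 300 * 13 / 192
C2 = 20.3125 uM

20.3125 uM


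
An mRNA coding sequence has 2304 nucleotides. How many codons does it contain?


codons = nucleotides / 3
codons = 2304 / 3 = 768

768


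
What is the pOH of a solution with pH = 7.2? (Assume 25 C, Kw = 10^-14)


pOH = 14 - pH
pOH = 14 - 7.2
pOH = 6.8

6.8


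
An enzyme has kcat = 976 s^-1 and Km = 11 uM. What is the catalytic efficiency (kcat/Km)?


Catalytic efficiency = kcat / Km
= 976 / 11
= 88.7273 uM^-1*s^-1

88.7273 uM^-1*s^-1


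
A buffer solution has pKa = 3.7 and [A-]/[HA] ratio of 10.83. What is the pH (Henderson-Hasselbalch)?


pH = pKa + log10([A-]/[HA])
pH = 3.7 + log10(10.83)
pH = 4.7346

4.7346


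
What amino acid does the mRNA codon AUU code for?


Standard genetic code lookup.
Codon AUU -> Ile

Ile


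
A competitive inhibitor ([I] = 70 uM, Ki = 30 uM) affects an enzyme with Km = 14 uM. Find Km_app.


Km_app = Km * (1 + [I]/Ki)
Km_app = 14 * (1 + 70/30)
Km_app = 46.6667 uM

46.6667 uM


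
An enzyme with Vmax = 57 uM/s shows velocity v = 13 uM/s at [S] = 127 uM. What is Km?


Km = [S] * (Vmax - v) / v
Km = 127 * (57 - 13) / 13
Km = 429.8462 uM

429.8462 uM


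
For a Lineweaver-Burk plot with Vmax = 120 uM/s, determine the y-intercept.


y-intercept = 1/Vmax
= 1/120
= 0.0083 s/uM

0.0083 s/uM


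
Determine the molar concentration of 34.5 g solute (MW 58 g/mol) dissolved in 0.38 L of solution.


C = (mass / MW) / volume
C = (34.5 / 58) / 0.38
C = 1.5653 M

1.5653 M


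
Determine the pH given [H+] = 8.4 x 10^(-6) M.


pH = -log10([H+])
pH = -log10(8.4 x 10^(-6))
pH = 5.0757

5.0757


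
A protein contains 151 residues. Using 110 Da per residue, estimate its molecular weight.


MW = n_residues * 110 Da
MW = 151 * 110
MW = 16610 Da

16610 Da


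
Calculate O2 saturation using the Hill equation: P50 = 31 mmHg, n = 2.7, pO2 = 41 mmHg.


Y = pO2^n / (P50^n + pO2^n)
Y = 41^2.7 / (31^2.7 + 41^2.7)
Y = 68.02%

68.02%


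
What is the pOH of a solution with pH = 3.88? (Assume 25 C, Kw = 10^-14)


pOH = 14 - pH
pOH = 14 - 3.88
pOH = 10.12

10.12


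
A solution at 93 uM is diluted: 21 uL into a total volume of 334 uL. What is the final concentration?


C2 = C1 * V1 / V2
C2 = 93 * 21 / 334
C2 = 5.8473 uM

5.8473 uM


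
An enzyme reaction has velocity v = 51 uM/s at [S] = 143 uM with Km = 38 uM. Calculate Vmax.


Vmax = v * (Km + [S]) / [S]
Vmax = 51 * (38 + 143) / 143
Vmax = 64.5524 uM/s

64.5524 uM/s


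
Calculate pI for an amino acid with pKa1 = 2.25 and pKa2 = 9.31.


pI = (pKa1 + pKa2) / 2
pI = (2.25 + 9.31) / 2
pI = 5.78

5.78


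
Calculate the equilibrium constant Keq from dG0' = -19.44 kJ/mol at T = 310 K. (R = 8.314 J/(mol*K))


Keq = exp(-dG0 * 1000 / (R * T))
Keq = exp(-(-19.44) * 1000 / (8.314 * 310))
Keq = 1886.8429

1886.8429


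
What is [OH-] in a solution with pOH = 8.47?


[OH-] = 10^(-pOH)
[OH-] = 10^(-8.47)
[OH-] = 3.388e-09 M

3.388e-09 M


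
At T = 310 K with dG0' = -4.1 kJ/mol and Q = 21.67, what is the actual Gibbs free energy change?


dG = dG0' + RT * ln(Q) / 1000
dG = -4.1 + 8.314 * 310 * ln(21.67) / 1000
dG = 3.8277 kJ/mol

3.8277 kJ/mol


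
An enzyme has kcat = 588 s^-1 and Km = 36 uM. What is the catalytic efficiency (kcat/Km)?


Catalytic efficiency = kcat / Km
= 588 / 36
= 16.3333 uM^-1*s^-1

16.3333 uM^-1*s^-1


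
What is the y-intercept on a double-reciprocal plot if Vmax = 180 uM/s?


y-intercept = 1/Vmax
= 1/180
= 0.0056 s/uM

0.0056 s/uM


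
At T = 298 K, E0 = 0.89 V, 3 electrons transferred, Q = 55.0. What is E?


E = E0 - (RT/nF) * ln(Q)
E = 0.89 - (8.314 * 298 / (3 * 96485)) * ln(55.0)
E = 0.8557 V

0.8557 V


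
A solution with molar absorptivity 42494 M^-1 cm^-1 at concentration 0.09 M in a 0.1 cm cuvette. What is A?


A = epsilon * c * l
A = 42494 * 0.09 * 0.1
A = 382.446

382.446


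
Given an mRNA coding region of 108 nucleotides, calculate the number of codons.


codons = nucleotides / 3
codons = 108 / 3 = 36

36


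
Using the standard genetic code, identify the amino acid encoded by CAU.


Standard genetic code lookup.
Codon CAU -> His

His


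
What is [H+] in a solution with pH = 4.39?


[H+] = 10^(-pH)
[H+] = 10^(-4.39)
[H+] = 4.074e-05 M

4.074e-05 M


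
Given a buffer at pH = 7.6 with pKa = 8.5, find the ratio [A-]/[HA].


[A-]/[HA] = 10^(pH - pKa)
= 10^(7.6 - 8.5)
= 0.1259

0.1259


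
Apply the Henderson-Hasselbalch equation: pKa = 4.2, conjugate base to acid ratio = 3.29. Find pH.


pH = pKa + log10([A-]/[HA])
pH = 4.2 + log10(3.29)
pH = 4.7172

4.7172


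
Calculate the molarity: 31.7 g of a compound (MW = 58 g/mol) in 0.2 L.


C = (mass / MW) / volume
C = (31.7 / 58) / 0.2
C = 2.7328 M

2.7328 M


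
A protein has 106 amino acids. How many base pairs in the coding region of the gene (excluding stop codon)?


Each amino acid = 1 codon = 3 bp
bp = 106 * 3 = 318 bp

318 bp


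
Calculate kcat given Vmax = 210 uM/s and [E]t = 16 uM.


kcat = Vmax / [E]t
kcat = 210 / 16
kcat = 13.125 s^-1

13.125 s^-1


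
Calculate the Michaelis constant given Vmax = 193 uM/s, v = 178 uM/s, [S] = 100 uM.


Km = [S] * (Vmax - v) / v
Km = 100 * (193 - 178) / 178
Km = 8.427 uM

8.427 uM


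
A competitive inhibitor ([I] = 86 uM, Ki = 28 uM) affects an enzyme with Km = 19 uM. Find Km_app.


Km_app = Km * (1 + [I]/Ki)
Km_app = 19 * (1 + 86/28)
Km_app = 77.3571 uM

77.3571 uM


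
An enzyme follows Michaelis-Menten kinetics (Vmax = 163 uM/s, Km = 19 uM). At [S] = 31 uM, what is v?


v = Vmax * [S] / (Km + [S])
v = 163 * 31 / (19 + 31)
v = 101.06 uM/s

101.06 uM/s


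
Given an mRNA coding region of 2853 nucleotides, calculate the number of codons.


codons = nucleotides / 3
codons = 2853 / 3 = 951

951


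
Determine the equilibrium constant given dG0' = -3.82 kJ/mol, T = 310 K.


Keq = exp(-dG0 * 1000 / (R * T))
Keq = exp(-(-3.82) * 1000 / (8.314 * 310))
Keq = 4.4024

4.4024


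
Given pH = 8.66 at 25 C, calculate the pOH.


pOH = 14 - pH
pOH = 14 - 8.66
pOH = 5.34

5.34


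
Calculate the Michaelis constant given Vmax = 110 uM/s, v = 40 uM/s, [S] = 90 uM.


Km = [S] * (Vmax - v) / v
Km = 90 * (110 - 40) / 40
Km = 157.5 uM

157.5 uM


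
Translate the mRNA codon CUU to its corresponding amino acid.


Standard genetic code lookup.
Codon CUU -> Leu

Leu


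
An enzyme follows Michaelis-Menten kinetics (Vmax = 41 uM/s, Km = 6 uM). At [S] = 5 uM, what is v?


v = Vmax * [S] / (Km + [S])
v = 41 * 5 / (6 + 5)
v = 18.6364 uM/s

18.6364 uM/s


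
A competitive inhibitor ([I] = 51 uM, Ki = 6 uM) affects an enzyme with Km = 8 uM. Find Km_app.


Km_app = Km * (1 + [I]/Ki)
Km_app = 8 * (1 + 51/6)
Km_app = 76.0 uM

76.0 uM


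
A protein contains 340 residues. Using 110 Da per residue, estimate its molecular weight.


MW = n_residues * 110 Da
MW = 340 * 110
MW = 37400 Da

37400 Da


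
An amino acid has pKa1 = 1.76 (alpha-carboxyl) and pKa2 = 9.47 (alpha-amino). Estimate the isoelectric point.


pI = (pKa1 + pKa2) / 2
pI = (1.76 + 9.47) / 2
pI = 5.615

5.615


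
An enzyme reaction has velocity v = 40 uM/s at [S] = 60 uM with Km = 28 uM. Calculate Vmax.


Vmax = v * (Km + [S]) / [S]
Vmax = 40 * (28 + 60) / 60
Vmax = 58.6667 uM/s

58.6667 uM/s


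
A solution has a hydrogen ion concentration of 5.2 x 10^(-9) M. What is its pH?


pH = -log10([H+])
pH = -log10(5.2 x 10^(-9))
pH = 8.284

8.284


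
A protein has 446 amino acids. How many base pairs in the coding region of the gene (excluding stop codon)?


Each amino acid = 1 codon = 3 bp
bp = 446 * 3 = 1338 bp

1338 bp


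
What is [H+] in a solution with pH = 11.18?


[H+] = 10^(-pH)
[H+] = 10^(-11.18)
[H+] = 6.607e-12 M

6.607e-12 M


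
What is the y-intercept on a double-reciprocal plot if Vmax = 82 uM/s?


y-intercept = 1/Vmax
= 1/82
= 0.0122 s/uM

0.0122 s/uM


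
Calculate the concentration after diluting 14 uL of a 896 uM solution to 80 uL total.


C2 = C1 * V1 / V2
C2 = 896 * 14 / 80
C2 = 156.8 uM

156.8 uM


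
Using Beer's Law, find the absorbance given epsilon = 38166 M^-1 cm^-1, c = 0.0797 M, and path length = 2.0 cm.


A = epsilon * c * l
A = 38166 * 0.0797 * 2.0
A = 6083.6604

6083.6604


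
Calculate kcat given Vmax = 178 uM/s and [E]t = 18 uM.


kcat = Vmax / [E]t
kcat = 178 / 18
kcat = 9.8889 s^-1

9.8889 s^-1


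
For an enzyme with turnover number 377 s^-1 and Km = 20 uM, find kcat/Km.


Catalytic efficiency = kcat / Km
= 377 / 20
= 18.85 uM^-1*s^-1

18.85 uM^-1*s^-1


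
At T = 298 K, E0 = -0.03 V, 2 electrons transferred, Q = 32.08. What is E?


E = E0 - (RT/nF) * ln(Q)
E = -0.03 - (8.314 * 298 / (2 * 96485)) * ln(32.08)
E = -0.0745 V

-0.0745 V


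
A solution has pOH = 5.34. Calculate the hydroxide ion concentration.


[OH-] = 10^(-pOH)
[OH-] = 10^(-5.34)
[OH-] = 4.571e-06 M

4.571e-06 M


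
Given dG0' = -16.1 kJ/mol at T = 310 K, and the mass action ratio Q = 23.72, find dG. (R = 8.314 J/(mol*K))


dG = dG0' + RT * ln(Q) / 1000
dG = -16.1 + 8.314 * 310 * ln(23.72) / 1000
dG = -7.9393 kJ/mol

-7.9393 kJ/mol


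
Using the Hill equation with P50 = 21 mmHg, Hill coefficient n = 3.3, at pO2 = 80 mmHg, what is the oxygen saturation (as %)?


Y = pO2^n / (P50^n + pO2^n)
Y = 80^3.3 / (21^3.3 + 80^3.3)
Y = 98.8%

98.8%


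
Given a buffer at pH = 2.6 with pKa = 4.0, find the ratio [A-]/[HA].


[A-]/[HA] = 10^(pH - pKa)
= 10^(2.6 - 4.0)
= 0.0398

0.0398


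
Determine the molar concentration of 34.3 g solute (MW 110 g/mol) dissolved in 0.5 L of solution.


C = (mass / MW) / volume
C = (34.3 / 110) / 0.5
C = 0.6236 M

0.6236 M


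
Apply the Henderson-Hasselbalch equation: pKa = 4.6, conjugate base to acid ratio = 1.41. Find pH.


pH = pKa + log10([A-]/[HA])
pH = 4.6 + log10(1.41)
pH = 4.7492

4.7492


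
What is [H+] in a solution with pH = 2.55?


[H+] = 10^(-pH)
[H+] = 10^(-2.55)
[H+] = 0.0028 M

0.0028 M


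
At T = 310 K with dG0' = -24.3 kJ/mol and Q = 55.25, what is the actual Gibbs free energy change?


dG = dG0' + RT * ln(Q) / 1000
dG = -24.3 + 8.314 * 310 * ln(55.25) / 1000
dG = -13.9601 kJ/mol

-13.9601 kJ/mol


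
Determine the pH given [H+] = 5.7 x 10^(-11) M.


pH = -log10([H+])
pH = -log10(5.7 x 10^(-11))
pH = 10.2441

10.2441
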